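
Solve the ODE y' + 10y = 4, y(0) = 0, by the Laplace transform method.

sY + 10Y = 4/s. Y = 4/(s(s+10)). Partial fractions: Y = 2/5/s - 2/5/(s+10)

Final answer: y(t) = 2/5(1 - e^(-10t))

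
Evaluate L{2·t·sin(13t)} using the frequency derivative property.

L{sin(13t)} = 13/(s² + 169). By L{t·f(t)} = -F'(s): -d/ds[13/(s² + 169)] = -(13)·(-2s)/(s² + 169)² = 26s/(s² + 169)². Then L{2·t·sin(13t)} = 2·26s/(s² + 169)² = 52s/(s² + 169)²

Final answer: 52s/(s² + 169)²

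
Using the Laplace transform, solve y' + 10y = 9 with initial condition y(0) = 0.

sY + 10Y = 9/s. Y = 9/(s(s+10)). Partial fractions: Y = 9/10/s - 9/10/(s+10)

Final answer: y(t) = 9/10(1 - e^(-10t))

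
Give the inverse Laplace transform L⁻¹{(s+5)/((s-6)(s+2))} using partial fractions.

Using partial fractions, f(t) = (11e^(6t) - 3e^(-2t))/8

Final answer: (11e^(6t) - 3e^(-2t))/8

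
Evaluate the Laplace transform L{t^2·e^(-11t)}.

L{t^n·e^(at)} = n!/(s-a)^(n+1), so L{t^2·e^(-11t)} = 2/(s+11)^3

Final answer: 2/(s+11)^3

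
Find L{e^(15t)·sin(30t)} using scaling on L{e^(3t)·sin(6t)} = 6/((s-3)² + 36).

Scaling with a=5: L{e^(15t)·sin(30t)} = (1/5) · 6/((s/5-3)² + 36). Simplifying: 30/((s-15)² + 900)

Final answer: 30/((s-15)² + 900)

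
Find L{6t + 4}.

L{6t + 4} = 6·L{t} + 4·L{1} = 6/s² + 4/s

Final answer: 6/s² + 4/s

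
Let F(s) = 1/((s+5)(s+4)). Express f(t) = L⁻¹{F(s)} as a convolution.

1/((s+5)(s+4)) = (1/(s+5))·(1/(s+4)) = L{e^(-5t)}·L{e^(-4t)}. So f(t) = e^(-5t)*e^(-4t) = ∫₀ᵗ e^(-5τ)·e^(-4(t-τ)) dτ

Final answer: ∫₀ᵗ e^(-5τ)·e^(-4(t-τ)) dτ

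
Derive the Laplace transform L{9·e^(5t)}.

L{e^(at)} = 1/(s-a), so L{e^(5t)} = 1/(s-5). Then L{9·e^(5t)} = 9/(s-5)

Final answer: 9/(s-5)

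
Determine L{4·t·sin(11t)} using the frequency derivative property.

L{sin(11t)} = 11/(s² + 121). By L{t·f(t)} = -F'(s): -d/ds[11/(s² + 121)] = -(11)·(-2s)/(s² + 121)² = 22s/(s² + 121)². Then L{4·t·sin(11t)} = 4·22s/(s² + 121)² = 88s/(s² + 121)²

Final answer: 88s/(s² + 121)²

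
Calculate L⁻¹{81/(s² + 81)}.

This is the form c·a/(s² + a²) with a = 9, c = 9. L⁻¹ = 9·sin(9t)

Final answer: 9·sin(9t)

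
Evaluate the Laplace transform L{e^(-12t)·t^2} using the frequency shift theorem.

L{e^(at)·t^n} = n!/(s-a)^(n+1), so L{e^(-12t)·t^2} = 2/(s+12)^3

Final answer: 2/(s+12)^3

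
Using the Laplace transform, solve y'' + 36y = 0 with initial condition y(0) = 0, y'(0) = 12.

L{y''} + 36L{y} = 0. s²Y - 0 - 12 + 36Y = 0. Y(s² + 36) = 12. Y = (12)/(s² + 36). Inverting: y(t) = 2sin(6t)

Final answer: y(t) = 2sin(6t)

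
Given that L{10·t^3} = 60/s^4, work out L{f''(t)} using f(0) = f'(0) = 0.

L{f''(t)} = s²F(s) - sf(0) - f'(0) = s²·60/s^4 - 0 - 0 = 60/s^2

Final answer: 60/s^2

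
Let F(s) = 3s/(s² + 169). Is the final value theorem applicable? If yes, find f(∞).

The final value theorem requires all poles of sF(s) in the left half-plane. sF(s) = 3s²/(s² + 169) has poles at s = ±13i (imaginary axis). Theorem does NOT apply (oscillatory system).

Final answer: Not applicable (oscillatory)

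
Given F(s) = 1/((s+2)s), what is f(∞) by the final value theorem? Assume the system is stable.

f(∞) = lim_{s→0} sF(s) = lim_{s→0} 1/(s+2) = 1/2

Final answer: 1/2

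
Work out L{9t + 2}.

L{9t + 2} = 9·L{t} + 2·L{1} = 9/s² + 2/s

Final answer: 9/s² + 2/s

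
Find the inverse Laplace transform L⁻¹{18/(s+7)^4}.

L⁻¹{n!/(s-a)^(n+1)} = t^n·e^(at) with n=3, a=-7. So L⁻¹{6/(s+7)^4} = t^3·e^(-7t), and L⁻¹{18/(s+7)^4} = (18/6)·t^3·e^(-7t) = 3·t^3·e^(-7t)

Final answer: 3·t^3·e^(-7t)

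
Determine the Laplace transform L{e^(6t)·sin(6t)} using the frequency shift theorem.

Frequency shift: L{e^(at)f(t)} = F(s-a). L{e^(6t)·sin(6t)} = 6/((s-6)² + 36)

Final answer: 6/((s-6)² + 36)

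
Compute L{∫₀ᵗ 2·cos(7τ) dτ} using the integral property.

L{∫₀ᵗ f(τ)dτ} = F(s)/s with F(s) = 2s/(s² + 49), so the result is (2s/(s² + 49))/s = 2/(s² + 49)

Final answer: 2/(s² + 49)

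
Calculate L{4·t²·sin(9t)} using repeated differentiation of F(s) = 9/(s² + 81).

F(s) = 9/(s² + 81). F'(s) = -18s/(s² + 81)². F''(s) = -18(81 - 3s²)/(s² + 81)³ = (54s² - 1458)/(s² + 81)³. So L{t²·sin(9t)} = (-1)² F''(s) = (54s² - 1458)/(s² + 81)³. Then L{4·t²·sin(9t)} = 4·(54s² - 1458)/(s² + 81)³ = (216s² - 5832)/(s² + 81)³

Final answer: (216s² - 5832)/(s² + 81)³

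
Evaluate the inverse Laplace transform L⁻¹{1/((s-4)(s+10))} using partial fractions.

Decompose: A/(s-4) + B/(s+10). A = 1/14, B = -1/14. f(t) = (e^(4t) - e^(-10t))/14

Final answer: (e^(4t) - e^(-10t))/14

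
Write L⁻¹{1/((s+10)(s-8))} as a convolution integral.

1/((s+10)(s-8)) = (1/(s+10))·(1/(s-8)) = L{e^(-10t)}·L{e^(8t)}. So f(t) = e^(-10t)*e^(8t) = ∫₀ᵗ e^(-10τ)·e^(8(t-τ)) dτ

Final answer: ∫₀ᵗ e^(-10τ)·e^(8(t-τ)) dτ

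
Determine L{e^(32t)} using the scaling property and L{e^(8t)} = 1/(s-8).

Using L{f(at)} = (1/a)F(s/a) with a=4 and f(t) = e^(8t): L{e^(32t)} = (1/4) · 1/((s/4)-8) = (1/4) · 4/(s-32) = 1/(s-32)

Final answer: 1/(s-32)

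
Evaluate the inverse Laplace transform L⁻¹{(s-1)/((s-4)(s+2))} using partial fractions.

Using partial fractions, f(t) = (3e^(4t) + 3e^(-2t))/6

Final answer: (3e^(4t) + 3e^(-2t))/6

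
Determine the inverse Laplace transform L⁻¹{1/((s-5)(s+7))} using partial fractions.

Decompose: A/(s-5) + B/(s+7). A = 1/12, B = -1/12. f(t) = (e^(5t) - e^(-7t))/12

Final answer: (e^(5t) - e^(-7t))/12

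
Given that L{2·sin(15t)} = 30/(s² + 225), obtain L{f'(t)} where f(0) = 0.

L{f'(t)} = s·F(s) - f(0) = s·30/(s² + 225) - 0 = 30s/(s² + 225)

Final answer: 30s/(s² + 225)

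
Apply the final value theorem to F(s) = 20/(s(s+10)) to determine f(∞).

f(∞) = lim_{s→0} s·20/(s(s+10)) = lim_{s→0} 20/(s+10) = 20/10 = 2

Final answer: 2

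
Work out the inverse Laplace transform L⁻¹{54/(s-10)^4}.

L⁻¹{n!/(s-a)^(n+1)} = t^n·e^(at) with n=3, a=10. So L⁻¹{6/(s-10)^4} = t^3·e^(10t), and L⁻¹{54/(s-10)^4} = (54/6)·t^3·e^(10t) = 9·t^3·e^(10t)

Final answer: 9·t^3·e^(10t)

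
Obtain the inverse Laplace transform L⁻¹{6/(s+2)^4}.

L⁻¹{n!/(s-a)^(n+1)} = t^n·e^(at), so L⁻¹{6/(s+2)^4} = t^3·e^(-2t)

Final answer: t^3·e^(-2t)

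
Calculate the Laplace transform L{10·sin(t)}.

L{sin(ωt)} = ω/(s² + ω²), so L{sin(t)} = 1/(s² + 1). Then L{10·sin(t)} = 10·1/(s² + 1) = 10/(s² + 1)

Final answer: 10/(s² + 1)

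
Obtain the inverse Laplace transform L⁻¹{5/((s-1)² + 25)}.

Using frequency shift, L⁻¹{5/((s-1)² + 25)} = e^t·sin(5t)

Final answer: e^t·sin(5t)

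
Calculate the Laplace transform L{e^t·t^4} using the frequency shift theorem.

L{e^(at)·t^n} = n!/(s-a)^(n+1), so L{e^t·t^4} = 24/(s-1)^5

Final answer: 24/(s-1)^5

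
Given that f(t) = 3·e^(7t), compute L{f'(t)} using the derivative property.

f(0) = 3, F(s) = 3/(s-7). L{f'(t)} = s·F(s) - f(0) = 3s/(s-7) - 3 = (3s - 3(s-7))/(s-7) = 21/(s-7)

Final answer: 21/(s-7)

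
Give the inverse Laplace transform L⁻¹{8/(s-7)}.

L⁻¹{1/(s-a)} = e^(at), so L⁻¹{1/(s-7)} = e^(7t), and L⁻¹{8/(s-7)} = 8·e^(7t)

Final answer: 8·e^(7t)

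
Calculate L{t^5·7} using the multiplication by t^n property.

L{7} = 7/s. d^1/ds^1[1/s] = -1/s². d^2/ds^2[1/s] = 2/s^3. d^3/ds^3[1/s] = -6/s^4. d^4/ds^4[1/s] = 24/s^5. d^5/ds^5[1/s] = -120/s^6. So L{t^5} = (-1)^{5}·-120/s^6 = 120/s^6. Then L{t^5·7} = 7·120/s^6 = 840/s^6

Final answer: 840/s^6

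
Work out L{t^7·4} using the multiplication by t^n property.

L{4} = 4/s. d^1/ds^1[1/s] = -1/s². d^2/ds^2[1/s] = 2/s^3. d^3/ds^3[1/s] = -6/s^4. d^4/ds^4[1/s] = 24/s^5. d^5/ds^5[1/s] = -120/s^6. d^6/ds^6[1/s] = 720/s^7. d^7/ds^7[1/s] = -5040/s^8. So L{t^7} = (-1)^{7}·-5040/s^8 = 5040/s^8. Then L{t^7·4} = 4·5040/s^8 = 20160/s^8

Final answer: 20160/s^8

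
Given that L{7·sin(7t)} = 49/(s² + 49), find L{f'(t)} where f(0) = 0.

L{f'(t)} = s·F(s) - f(0) = s·49/(s² + 49) - 0 = 49s/(s² + 49)

Final answer: 49s/(s² + 49)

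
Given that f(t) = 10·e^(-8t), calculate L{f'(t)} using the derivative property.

f(0) = 10, F(s) = 10/(s+8). L{f'(t)} = s·F(s) - f(0) = 10s/(s+8) - 10 = (10s - 10(s+8))/(s+8) = -80/(s+8)

Final answer: -80/(s+8)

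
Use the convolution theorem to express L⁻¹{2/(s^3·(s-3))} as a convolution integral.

2/(s^3·(s-3)) = (2/s^3)·(1/(s-3)) = L{t^2}·L{e^(3t)}. So f(t) = t^2*e^(3t) = ∫₀ᵗ τ^2·e^(3(t-τ)) dτ

Final answer: ∫₀ᵗ τ^2·e^(3(t-τ)) dτ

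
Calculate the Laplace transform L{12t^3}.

L{12t^3} = 12 · L{t^3} = 12 · 6/s^4 = 72/s^4

Final answer: 72/s^4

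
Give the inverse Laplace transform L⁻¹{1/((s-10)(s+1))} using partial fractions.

Decompose: A/(s-10) + B/(s+1). A = 1/11, B = -1/11. f(t) = (e^(10t) - e^(-t))/11

Final answer: (e^(10t) - e^(-t))/11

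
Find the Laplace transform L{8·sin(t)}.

L{sin(ωt)} = ω/(s² + ω²), so L{sin(t)} = 1/(s² + 1). Then L{8·sin(t)} = 8·1/(s² + 1) = 8/(s² + 1)

Final answer: 8/(s² + 1)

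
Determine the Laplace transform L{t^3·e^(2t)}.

L{t^n·e^(at)} = n!/(s-a)^(n+1), so L{t^3·e^(2t)} = 6/(s-2)^4

Final answer: 6/(s-2)^4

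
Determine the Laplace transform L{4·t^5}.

L{t^n} = n!/s^(n+1), so L{t^5} = 120/s^6. Then L{4·t^5} = 4·120/s^6 = 480/s^6

Final answer: 480/s^6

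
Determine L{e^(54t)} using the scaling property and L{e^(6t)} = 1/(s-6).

Using L{f(at)} = (1/a)F(s/a) with a=9 and f(t) = e^(6t): L{e^(54t)} = (1/9) · 1/((s/9)-6) = (1/9) · 9/(s-54) = 1/(s-54)

Final answer: 1/(s-54)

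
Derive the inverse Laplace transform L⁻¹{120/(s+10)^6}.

L⁻¹{n!/(s-a)^(n+1)} = t^n·e^(at), so L⁻¹{120/(s+10)^6} = t^5·e^(-10t)

Final answer: t^5·e^(-10t)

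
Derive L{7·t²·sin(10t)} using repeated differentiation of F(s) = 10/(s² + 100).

F(s) = 10/(s² + 100). F'(s) = -20s/(s² + 100)². F''(s) = -20(100 - 3s²)/(s² + 100)³ = (60s² - 2000)/(s² + 100)³. So L{t²·sin(10t)} = (-1)² F''(s) = (60s² - 2000)/(s² + 100)³. Then L{7·t²·sin(10t)} = 7·(60s² - 2000)/(s² + 100)³ = (420s² - 14000)/(s² + 100)³

Final answer: (420s² - 14000)/(s² + 100)³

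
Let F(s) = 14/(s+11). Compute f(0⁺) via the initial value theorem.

f(0⁺) = lim_{s→∞} s·14/(s+11) = lim_{s→∞} 14s/(s+11) = 14

Final answer: 14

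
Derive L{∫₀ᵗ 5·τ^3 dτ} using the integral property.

L{∫₀ᵗ f(τ)dτ} = F(s)/s with f(t) = 5t^3. F(s) = 30/s^4, so L{∫₀ᵗ 5·τ^3 dτ} = (30/s^4)/s = 30/s^5. (Check: ∫₀ᵗ 5·τ^3 dτ = 5t^4/4.)

Final answer: 30/s^5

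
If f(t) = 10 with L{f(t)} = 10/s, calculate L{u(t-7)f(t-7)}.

Time shift theorem: L{u(t-a)f(t-a)} = e^(-as)F(s). Here a=7, F(s) = 10/s, so L{u(t-7)f(t-7)} = e^(-7s)·10/s

Final answer: e^(-7s)·10/s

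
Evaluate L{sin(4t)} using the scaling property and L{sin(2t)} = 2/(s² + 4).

Using L{f(at)} = (1/a)F(s/a) with a=2: L{sin(4t)} = (1/2) · 2/((s/2)² + 4) = (1/2) · 2·4/(s² + 16) = 4/(s² + 16)

Final answer: 4/(s² + 16)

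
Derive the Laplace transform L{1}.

L{1} = 1 · L{1} = 1/s

Final answer: 1/s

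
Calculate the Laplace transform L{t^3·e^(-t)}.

L{t^n·e^(at)} = n!/(s-a)^(n+1), so L{t^3·e^(-t)} = 6/(s+1)^4

Final answer: 6/(s+1)^4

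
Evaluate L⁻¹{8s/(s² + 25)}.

This is the form c·s/(s² + a²) with a = 5, c = 8. L⁻¹ = 8·cos(5t)

Final answer: 8·cos(5t)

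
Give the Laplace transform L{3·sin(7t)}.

L{sin(ωt)} = ω/(s² + ω²), so L{sin(7t)} = 7/(s² + 49). Then L{3·sin(7t)} = 3·7/(s² + 49) = 21/(s² + 49)

Final answer: 21/(s² + 49)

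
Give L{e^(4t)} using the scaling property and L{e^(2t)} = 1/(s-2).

Using L{f(at)} = (1/a)F(s/a) with a=2 and f(t) = e^(2t): L{e^(4t)} = (1/2) · 1/((s/2)-2) = (1/2) · 2/(s-4) = 1/(s-4)

Final answer: 1/(s-4)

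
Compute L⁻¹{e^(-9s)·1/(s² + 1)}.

L⁻¹{1/(s² + 1)} = sin(t). By the time shift theorem, L⁻¹{e^(-as)F(s)} = u(t-a)f(t-a) with a=9, so L⁻¹{e^(-9s)·1/(s² + 1)} = u(t-9)·sin((t-9))

Final answer: u(t-9)·sin((t-9))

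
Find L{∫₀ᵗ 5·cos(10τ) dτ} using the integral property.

L{∫₀ᵗ f(τ)dτ} = F(s)/s with F(s) = 5s/(s² + 100), so the result is (5s/(s² + 100))/s = 5/(s² + 100)

Final answer: 5/(s² + 100)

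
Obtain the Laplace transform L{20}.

L{20} = 20 · L{1} = 20/s

Final answer: 20/s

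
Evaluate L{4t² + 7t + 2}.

L{4t² + 7t + 2} = 4·2/s³ + 7/s² + 2/s = 8/s³ + 7/s² + 2/s

Final answer: 8/s³ + 7/s² + 2/s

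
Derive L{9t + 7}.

L{9t + 7} = 9·L{t} + 7·L{1} = 9/s² + 7/s

Final answer: 9/s² + 7/s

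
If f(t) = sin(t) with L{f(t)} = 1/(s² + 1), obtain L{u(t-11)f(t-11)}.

Time shift theorem: L{u(t-a)f(t-a)} = e^(-as)F(s). Here a=11, F(s) = 1/(s² + 1), so L{u(t-11)f(t-11)} = e^(-11s)·1/(s² + 1)

Final answer: e^(-11s)·1/(s² + 1)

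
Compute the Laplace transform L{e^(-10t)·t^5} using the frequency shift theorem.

L{e^(at)·t^n} = n!/(s-a)^(n+1), so L{e^(-10t)·t^5} = 120/(s+10)^6

Final answer: 120/(s+10)^6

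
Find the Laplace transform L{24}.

L{24} = 24 · L{1} = 24/s

Final answer: 24/s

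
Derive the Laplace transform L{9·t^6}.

L{t^n} = n!/s^(n+1), so L{t^6} = 720/s^7. Then L{9·t^6} = 9·720/s^7 = 6480/s^7

Final answer: 6480/s^7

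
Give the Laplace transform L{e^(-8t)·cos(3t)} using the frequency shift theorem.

Frequency shift: L{e^(at)f(t)} = F(s-a). L{e^(-8t)·cos(3t)} = (s+8)/((s+8)² + 9)

Final answer: (s+8)/((s+8)² + 9)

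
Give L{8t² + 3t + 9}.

L{8t² + 3t + 9} = 8·2/s³ + 3/s² + 9/s = 16/s³ + 3/s² + 9/s

Final answer: 16/s³ + 3/s² + 9/s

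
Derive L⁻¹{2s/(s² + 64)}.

This is the form c·s/(s² + a²) with a = 8, c = 2. L⁻¹ = 2·cos(8t)

Final answer: 2·cos(8t)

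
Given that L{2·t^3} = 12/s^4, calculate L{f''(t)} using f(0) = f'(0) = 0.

L{f''(t)} = s²F(s) - sf(0) - f'(0) = s²·12/s^4 - 0 - 0 = 12/s^2

Final answer: 12/s^2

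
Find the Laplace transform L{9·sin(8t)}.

L{sin(ωt)} = ω/(s² + ω²), so L{sin(8t)} = 8/(s² + 64). Then L{9·sin(8t)} = 9·8/(s² + 64) = 72/(s² + 64)

Final answer: 72/(s² + 64)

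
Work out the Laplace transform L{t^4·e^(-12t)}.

L{t^n·e^(at)} = n!/(s-a)^(n+1), so L{t^4·e^(-12t)} = 24/(s+12)^5

Final answer: 24/(s+12)^5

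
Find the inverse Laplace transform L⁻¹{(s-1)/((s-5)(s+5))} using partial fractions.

Using partial fractions, f(t) = (4e^(5t) + 6e^(-5t))/10

Final answer: (4e^(5t) + 6e^(-5t))/10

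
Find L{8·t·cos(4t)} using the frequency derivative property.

L{cos(4t)} = s/(s² + 16). Derivative: d/ds[s/(s² + 16)] = [(s² + 16) - s·2s]/(s² + 16)² = (16 - s²)/(s² + 16)². So L{t·cos(4t)} = -F'(s) = (s² - 16)/(s² + 16)². Then L{8·t·cos(4t)} = 8·(s² - 16)/(s² + 16)²

Final answer: 8·(s² - 16)/(s² + 16)²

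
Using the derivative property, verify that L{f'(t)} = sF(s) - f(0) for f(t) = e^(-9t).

f'(t) = -9e^(-9t). Direct: L{f'(t)} = -9/(s+9). Property: s·1/(s+9) - 1 = (s - (s+9))/(s+9) = -9/(s+9). ✓

Final answer: -9/(s+9)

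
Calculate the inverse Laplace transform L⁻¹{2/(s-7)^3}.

L⁻¹{n!/(s-a)^(n+1)} = t^n·e^(at), so L⁻¹{2/(s-7)^3} = t^2·e^(7t)

Final answer: t^2·e^(7t)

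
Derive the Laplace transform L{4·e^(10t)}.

L{e^(at)} = 1/(s-a), so L{e^(10t)} = 1/(s-10). Then L{4·e^(10t)} = 4/(s-10)

Final answer: 4/(s-10)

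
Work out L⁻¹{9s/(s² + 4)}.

This is the form c·s/(s² + a²) with a = 2, c = 9. L⁻¹ = 9·cos(2t)

Final answer: 9·cos(2t)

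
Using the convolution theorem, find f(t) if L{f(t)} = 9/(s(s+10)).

9/(s(s+10)) = (9/s)·(1/(s+10)) = L{9}·L{e^(-10t)}. By convolution, f(t) = 9*e^(-10t) = ∫₀ᵗ 9·e^(-10τ) dτ = 9·(1 - e^(-10t))/10

Final answer: 9·(1 - e^(-10t))/10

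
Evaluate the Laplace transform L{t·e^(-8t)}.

L{t^n·e^(at)} = n!/(s-a)^(n+1), so L{t·e^(-8t)} = 1/(s+8)^2

Final answer: 1/(s+8)^2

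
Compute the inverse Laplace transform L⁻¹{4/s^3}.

L⁻¹{n!/s^(n+1)} = t^n with n=2. So L⁻¹{2/s^3} = t^2, and L⁻¹{4/s^3} = (4/2)·t^2 = 2·t^2

Final answer: 2·t^2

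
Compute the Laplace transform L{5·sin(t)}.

L{sin(ωt)} = ω/(s² + ω²), so L{sin(t)} = 1/(s² + 1). Then L{5·sin(t)} = 5·1/(s² + 1) = 5/(s² + 1)

Final answer: 5/(s² + 1)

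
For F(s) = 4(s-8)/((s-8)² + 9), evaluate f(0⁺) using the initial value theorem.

f(0⁺) = lim_{s→∞} sF(s) = lim_{s→∞} 4s(s-8)/((s-8)² + 9) = 4

Final answer: 4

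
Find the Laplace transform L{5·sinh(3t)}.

L{sinh(ωt)} = ω/(s² - ω²), so L{sinh(3t)} = 3/(s² - 9). Then L{5·sinh(3t)} = 5·3/(s² - 9) = 15/(s² - 9)

Final answer: 15/(s² - 9)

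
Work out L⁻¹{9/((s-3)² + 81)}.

Form: b/((s-a)² + b²) → e^(at)sin(bt). With a=3, b=9

Final answer: e^(3t)·sin(9t)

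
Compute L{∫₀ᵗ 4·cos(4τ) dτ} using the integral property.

L{∫₀ᵗ f(τ)dτ} = F(s)/s with F(s) = 4s/(s² + 16), so the result is (4s/(s² + 16))/s = 4/(s² + 16)

Final answer: 4/(s² + 16)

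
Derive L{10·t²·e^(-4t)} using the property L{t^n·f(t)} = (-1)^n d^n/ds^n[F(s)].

L{e^(-4t)} = 1/(s+4). d/ds[1/(s+4)] = -1/(s+4)². d²/ds²[1/(s+4)] = 2/(s+4)³. So L{t²·e^(-4t)} = (-1)² · 2/(s+4)³ = 2/(s+4)³. Then L{10·t²·e^(-4t)} = 10·2/(s+4)³ = 20/(s+4)³

Final answer: 20/(s+4)³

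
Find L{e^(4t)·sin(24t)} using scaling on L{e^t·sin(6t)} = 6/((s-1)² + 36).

Scaling with a=4: L{e^(4t)·sin(24t)} = (1/4) · 6/((s/4-1)² + 36). Simplifying: 24/((s-4)² + 576)

Final answer: 24/((s-4)² + 576)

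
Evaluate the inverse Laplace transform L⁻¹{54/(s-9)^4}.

L⁻¹{n!/(s-a)^(n+1)} = t^n·e^(at) with n=3, a=9. So L⁻¹{6/(s-9)^4} = t^3·e^(9t), and L⁻¹{54/(s-9)^4} = (54/6)·t^3·e^(9t) = 9·t^3·e^(9t)

Final answer: 9·t^3·e^(9t)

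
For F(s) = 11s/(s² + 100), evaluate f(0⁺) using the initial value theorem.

f(0⁺) = lim_{s→∞} s·11s/(s² + 100) = lim_{s→∞} 11s²/(s² + 100) = 11

Final answer: 11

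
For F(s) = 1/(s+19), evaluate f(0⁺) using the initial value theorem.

f(0⁺) = lim_{s→∞} s·1/(s+19) = lim_{s→∞} s/(s+19) = 1

Final answer: 1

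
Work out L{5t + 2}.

L{5t + 2} = 5·L{t} + 2·L{1} = 5/s² + 2/s

Final answer: 5/s² + 2/s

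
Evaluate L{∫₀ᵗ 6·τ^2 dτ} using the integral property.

L{∫₀ᵗ f(τ)dτ} = F(s)/s with f(t) = 6t^2. F(s) = 12/s^3, so L{∫₀ᵗ 6·τ^2 dτ} = (12/s^3)/s = 12/s^4. (Check: ∫₀ᵗ 6·τ^2 dτ = 6t^3/3.)

Final answer: 12/s^4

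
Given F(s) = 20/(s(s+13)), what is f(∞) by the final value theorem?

f(∞) = lim_{s→0} s·20/(s(s+13)) = lim_{s→0} 20/(s+13) = 20/13 = 20/13

Final answer: 20/13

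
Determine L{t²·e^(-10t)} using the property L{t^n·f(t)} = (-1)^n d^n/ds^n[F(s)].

L{e^(-10t)} = 1/(s+10). d/ds[1/(s+10)] = -1/(s+10)². d²/ds²[1/(s+10)] = 2/(s+10)³. So L{t²·e^(-10t)} = (-1)² · 2/(s+10)³ = 2/(s+10)³

Final answer: 2/(s+10)³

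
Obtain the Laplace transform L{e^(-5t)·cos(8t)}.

L{e^(at)·cos(ωt)} = (s-a)/((s-a)² + ω²), so L{e^(-5t)·cos(8t)} = (s+5)/((s+5)² + 64)

Final answer: (s+5)/((s+5)² + 64)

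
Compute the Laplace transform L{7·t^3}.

L{t^n} = n!/s^(n+1), so L{t^3} = 6/s^4. Then L{7·t^3} = 7·6/s^4 = 42/s^4

Final answer: 42/s^4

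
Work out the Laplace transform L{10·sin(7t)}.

L{sin(ωt)} = ω/(s² + ω²), so L{sin(7t)} = 7/(s² + 49). Then L{10·sin(7t)} = 10·7/(s² + 49) = 70/(s² + 49)

Final answer: 70/(s² + 49)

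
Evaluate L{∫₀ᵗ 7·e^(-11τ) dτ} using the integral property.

L{∫₀ᵗ f(τ)dτ} = F(s)/s with F(s) = 7/(s+11), so L{∫₀ᵗ 7·e^(-11τ) dτ} = 7/(s(s+11))

Final answer: 7/(s(s+11))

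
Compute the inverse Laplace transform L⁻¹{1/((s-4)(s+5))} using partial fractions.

Decompose: A/(s-4) + B/(s+5). A = 1/9, B = -1/9. f(t) = (e^(4t) - e^(-5t))/9

Final answer: (e^(4t) - e^(-5t))/9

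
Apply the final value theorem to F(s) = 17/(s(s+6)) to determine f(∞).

f(∞) = lim_{s→0} s·17/(s(s+6)) = lim_{s→0} 17/(s+6) = 17/6 = 17/6

Final answer: 17/6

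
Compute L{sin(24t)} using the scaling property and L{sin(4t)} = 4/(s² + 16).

Using L{f(at)} = (1/a)F(s/a) with a=6: L{sin(24t)} = (1/6) · 4/((s/6)² + 16) = (1/6) · 4·36/(s² + 576) = 24/(s² + 576)

Final answer: 24/(s² + 576)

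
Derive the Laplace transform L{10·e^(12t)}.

L{e^(at)} = 1/(s-a), so L{e^(12t)} = 1/(s-12). Then L{10·e^(12t)} = 10/(s-12)

Final answer: 10/(s-12)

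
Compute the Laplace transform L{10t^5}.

L{10t^5} = 10 · L{t^5} = 10 · 120/s^6 = 1200/s^6

Final answer: 1200/s^6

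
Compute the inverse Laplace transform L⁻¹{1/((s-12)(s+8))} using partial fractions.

Decompose: A/(s-12) + B/(s+8). A = 1/20, B = -1/20. f(t) = (e^(12t) - e^(-8t))/20

Final answer: (e^(12t) - e^(-8t))/20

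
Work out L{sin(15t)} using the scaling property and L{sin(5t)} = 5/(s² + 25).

Using L{f(at)} = (1/a)F(s/a) with a=3: L{sin(15t)} = (1/3) · 5/((s/3)² + 25) = (1/3) · 5·9/(s² + 225) = 15/(s² + 225)

Final answer: 15/(s² + 225)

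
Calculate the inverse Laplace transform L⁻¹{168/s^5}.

L⁻¹{n!/s^(n+1)} = t^n with n=4. So L⁻¹{24/s^5} = t^4, and L⁻¹{168/s^5} = (168/24)·t^4 = 7·t^4

Final answer: 7·t^4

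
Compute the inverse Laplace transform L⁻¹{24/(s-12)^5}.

L⁻¹{n!/(s-a)^(n+1)} = t^n·e^(at), so L⁻¹{24/(s-12)^5} = t^4·e^(12t)

Final answer: t^4·e^(12t)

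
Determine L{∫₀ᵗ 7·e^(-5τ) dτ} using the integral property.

L{∫₀ᵗ f(τ)dτ} = F(s)/s with F(s) = 7/(s+5), so L{∫₀ᵗ 7·e^(-5τ) dτ} = 7/(s(s+5))

Final answer: 7/(s(s+5))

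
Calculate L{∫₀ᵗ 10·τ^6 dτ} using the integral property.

L{∫₀ᵗ f(τ)dτ} = F(s)/s with f(t) = 10t^6. F(s) = 7200/s^7, so L{∫₀ᵗ 10·τ^6 dτ} = (7200/s^7)/s = 7200/s^8. (Check: ∫₀ᵗ 10·τ^6 dτ = 10t^7/7.)

Final answer: 7200/s^8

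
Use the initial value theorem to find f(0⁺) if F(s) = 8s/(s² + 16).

f(0⁺) = lim_{s→∞} s·8s/(s² + 16) = lim_{s→∞} 8s²/(s² + 16) = 8

Final answer: 8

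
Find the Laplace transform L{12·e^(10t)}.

L{e^(at)} = 1/(s-a), so L{e^(10t)} = 1/(s-10). Then L{12·e^(10t)} = 12/(s-10)

Final answer: 12/(s-10)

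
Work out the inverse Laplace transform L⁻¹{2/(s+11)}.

L⁻¹{1/(s-a)} = e^(at), so L⁻¹{1/(s+11)} = e^(-11t), and L⁻¹{2/(s+11)} = 2·e^(-11t)

Final answer: 2·e^(-11t)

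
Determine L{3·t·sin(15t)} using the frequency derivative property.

L{sin(15t)} = 15/(s² + 225). By L{t·f(t)} = -F'(s): -d/ds[15/(s² + 225)] = -(15)·(-2s)/(s² + 225)² = 30s/(s² + 225)². Then L{3·t·sin(15t)} = 3·30s/(s² + 225)² = 90s/(s² + 225)²

Final answer: 90s/(s² + 225)²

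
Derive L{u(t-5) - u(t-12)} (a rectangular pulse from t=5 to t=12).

L{u(t-a)} = e^(-as)/s. L{u(t-5) - u(t-12)} = (e^(-5s) - e^(-12s))/s

Final answer: (e^(-5s) - e^(-12s))/s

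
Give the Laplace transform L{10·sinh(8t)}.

L{sinh(ωt)} = ω/(s² - ω²), so L{sinh(8t)} = 8/(s² - 64). Then L{10·sinh(8t)} = 10·8/(s² - 64) = 80/(s² - 64)

Final answer: 80/(s² - 64)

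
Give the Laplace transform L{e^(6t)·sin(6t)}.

L{e^(at)·sin(ωt)} = ω/((s-a)² + ω²), so L{e^(6t)·sin(6t)} = 6/((s-6)² + 36)

Final answer: 6/((s-6)² + 36)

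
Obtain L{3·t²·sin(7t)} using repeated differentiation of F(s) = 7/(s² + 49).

F(s) = 7/(s² + 49). F'(s) = -14s/(s² + 49)². F''(s) = -14(49 - 3s²)/(s² + 49)³ = (42s² - 686)/(s² + 49)³. So L{t²·sin(7t)} = (-1)² F''(s) = (42s² - 686)/(s² + 49)³. Then L{3·t²·sin(7t)} = 3·(42s² - 686)/(s² + 49)³ = (126s² - 2058)/(s² + 49)³

Final answer: (126s² - 2058)/(s² + 49)³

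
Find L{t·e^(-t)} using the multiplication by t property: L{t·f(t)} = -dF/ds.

Using L{t^n·e^(at)} = n!/(s-a)^(n+1), L{t·e^(-t)} = 1/(s+1)^2

Final answer: 1/(s+1)^2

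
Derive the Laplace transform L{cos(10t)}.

L{cos(ωt)} = s/(s² + ω²), so L{cos(10t)} = s/(s² + 100)

Final answer: s/(s² + 100)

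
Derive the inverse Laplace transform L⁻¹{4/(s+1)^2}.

L⁻¹{n!/(s-a)^(n+1)} = t^n·e^(at) with n=1, a=-1. So L⁻¹{1/(s+1)^2} = t·e^(-t), and L⁻¹{4/(s+1)^2} = (4/1)·t·e^(-t) = 4·t·e^(-t)

Final answer: 4·t·e^(-t)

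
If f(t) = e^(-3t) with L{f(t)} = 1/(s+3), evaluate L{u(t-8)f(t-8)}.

Time shift theorem: L{u(t-a)f(t-a)} = e^(-as)F(s). Here a=8, F(s) = 1/(s+3), so L{u(t-8)f(t-8)} = e^(-8s)·1/(s+3)

Final answer: e^(-8s)·1/(s+3)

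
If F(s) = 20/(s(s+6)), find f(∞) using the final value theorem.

f(∞) = lim_{s→0} s·20/(s(s+6)) = lim_{s→0} 20/(s+6) = 20/6 = 10/3

Final answer: 10/3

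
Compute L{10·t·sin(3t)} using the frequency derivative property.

L{sin(3t)} = 3/(s² + 9). By L{t·f(t)} = -F'(s): -d/ds[3/(s² + 9)] = -(3)·(-2s)/(s² + 9)² = 6s/(s² + 9)². Then L{10·t·sin(3t)} = 10·6s/(s² + 9)² = 60s/(s² + 9)²

Final answer: 60s/(s² + 9)²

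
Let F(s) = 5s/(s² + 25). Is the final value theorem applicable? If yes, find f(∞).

The final value theorem requires all poles of sF(s) in the left half-plane. sF(s) = 5s²/(s² + 25) has poles at s = ±5i (imaginary axis). Theorem does NOT apply (oscillatory system).

Final answer: Not applicable (oscillatory)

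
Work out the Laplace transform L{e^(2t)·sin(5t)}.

L{e^(at)·sin(ωt)} = ω/((s-a)² + ω²), so L{e^(2t)·sin(5t)} = 5/((s-2)² + 25)

Final answer: 5/((s-2)² + 25)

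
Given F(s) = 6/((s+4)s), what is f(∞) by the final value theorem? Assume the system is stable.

f(∞) = lim_{s→0} sF(s) = lim_{s→0} 6/(s+4) = 3/2

Final answer: 3/2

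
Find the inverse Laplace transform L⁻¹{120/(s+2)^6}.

L⁻¹{n!/(s-a)^(n+1)} = t^n·e^(at), so L⁻¹{120/(s+2)^6} = t^5·e^(-2t)

Final answer: t^5·e^(-2t)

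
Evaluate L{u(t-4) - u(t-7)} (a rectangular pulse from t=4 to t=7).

L{u(t-a)} = e^(-as)/s. L{u(t-4) - u(t-7)} = (e^(-4s) - e^(-7s))/s

Final answer: (e^(-4s) - e^(-7s))/s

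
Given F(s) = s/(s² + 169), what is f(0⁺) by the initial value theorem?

f(0⁺) = lim_{s→∞} s·s/(s² + 169) = lim_{s→∞} s²/(s² + 169) = 1

Final answer: 1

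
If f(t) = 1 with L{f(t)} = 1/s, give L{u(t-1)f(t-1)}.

Time shift theorem: L{u(t-a)f(t-a)} = e^(-as)F(s). Here a=1, F(s) = 1/s, so L{u(t-1)f(t-1)} = e^(-s)·1/s

Final answer: e^(-s)·1/s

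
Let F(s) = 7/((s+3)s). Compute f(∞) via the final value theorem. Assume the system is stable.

f(∞) = lim_{s→0} sF(s) = lim_{s→0} 7/(s+3) = 7/3

Final answer: 7/3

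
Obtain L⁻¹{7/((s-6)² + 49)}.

Form: b/((s-a)² + b²) → e^(at)sin(bt). With a=6, b=7

Final answer: e^(6t)·sin(7t)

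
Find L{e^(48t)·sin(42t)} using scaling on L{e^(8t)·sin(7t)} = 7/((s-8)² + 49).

Scaling with a=6: L{e^(48t)·sin(42t)} = (1/6) · 7/((s/6-8)² + 49). Simplifying: 42/((s-48)² + 1764)

Final answer: 42/((s-48)² + 1764)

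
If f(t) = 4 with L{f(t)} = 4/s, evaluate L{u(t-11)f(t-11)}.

Time shift theorem: L{u(t-a)f(t-a)} = e^(-as)F(s). Here a=11, F(s) = 4/s, so L{u(t-11)f(t-11)} = e^(-11s)·4/s

Final answer: e^(-11s)·4/s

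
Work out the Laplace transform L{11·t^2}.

L{t^n} = n!/s^(n+1), so L{t^2} = 2/s^3. Then L{11·t^2} = 11·2/s^3 = 22/s^3

Final answer: 22/s^3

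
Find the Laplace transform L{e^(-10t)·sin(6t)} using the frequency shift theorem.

Frequency shift: L{e^(at)f(t)} = F(s-a). L{e^(-10t)·sin(6t)} = 6/((s+10)² + 36)

Final answer: 6/((s+10)² + 36)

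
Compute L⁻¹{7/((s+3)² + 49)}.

Form: b/((s-a)² + b²) → e^(at)sin(bt). With a=-3, b=7

Final answer: e^(-3t)·sin(7t)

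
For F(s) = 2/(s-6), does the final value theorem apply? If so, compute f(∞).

sF(s) = 2s/(s-6) has a pole at s = 6 in the right half-plane. Theorem does NOT apply (unstable system; f(t) = 2·e^(6t) grows without bound).

Final answer: Not applicable (unstable)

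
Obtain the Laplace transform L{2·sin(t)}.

L{sin(ωt)} = ω/(s² + ω²), so L{sin(t)} = 1/(s² + 1). Then L{2·sin(t)} = 2·1/(s² + 1) = 2/(s² + 1)

Final answer: 2/(s² + 1)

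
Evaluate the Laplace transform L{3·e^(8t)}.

L{e^(at)} = 1/(s-a), so L{e^(8t)} = 1/(s-8). Then L{3·e^(8t)} = 3/(s-8)

Final answer: 3/(s-8)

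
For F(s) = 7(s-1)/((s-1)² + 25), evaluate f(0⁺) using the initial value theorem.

f(0⁺) = lim_{s→∞} sF(s) = lim_{s→∞} 7s(s-1)/((s-1)² + 25) = 7

Final answer: 7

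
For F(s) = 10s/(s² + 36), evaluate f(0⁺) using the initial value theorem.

f(0⁺) = lim_{s→∞} s·10s/(s² + 36) = lim_{s→∞} 10s²/(s² + 36) = 10

Final answer: 10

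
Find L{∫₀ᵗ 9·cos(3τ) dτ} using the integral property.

L{∫₀ᵗ f(τ)dτ} = F(s)/s with F(s) = 9s/(s² + 9), so the result is (9s/(s² + 9))/s = 9/(s² + 9)

Final answer: 9/(s² + 9)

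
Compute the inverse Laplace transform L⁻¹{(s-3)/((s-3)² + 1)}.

Using frequency shift, L⁻¹{(s-3)/((s-3)² + 1)} = e^(3t)·cos(t)

Final answer: e^(3t)·cos(t)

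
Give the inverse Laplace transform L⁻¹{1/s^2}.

L⁻¹{n!/s^(n+1)} = t^n with n=1. So L⁻¹{1/s^2} = t

Final answer: t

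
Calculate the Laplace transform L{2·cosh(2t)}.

L{cosh(ωt)} = s/(s² - ω²), so L{cosh(2t)} = s/(s² - 4). Then L{2·cosh(2t)} = 2·s/(s² - 4) = 2s/(s² - 4)

Final answer: 2s/(s² - 4)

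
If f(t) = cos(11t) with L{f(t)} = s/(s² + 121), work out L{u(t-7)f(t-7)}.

Time shift theorem: L{u(t-a)f(t-a)} = e^(-as)F(s). Here a=7, F(s) = s/(s² + 121), so L{u(t-7)f(t-7)} = e^(-7s)·s/(s² + 121)

Final answer: e^(-7s)·s/(s² + 121)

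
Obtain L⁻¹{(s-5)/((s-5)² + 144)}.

Using frequency shift: L⁻¹{(s-a)/((s-a)² + b²)} = e^(at)cos(bt). Here a=5, b=12

Final answer: e^(5t)·cos(12t)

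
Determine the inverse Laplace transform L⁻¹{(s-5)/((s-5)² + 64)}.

Using frequency shift, L⁻¹{(s-5)/((s-5)² + 64)} = e^(5t)·cos(8t)

Final answer: e^(5t)·cos(8t)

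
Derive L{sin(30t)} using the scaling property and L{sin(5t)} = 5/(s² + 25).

Using L{f(at)} = (1/a)F(s/a) with a=6: L{sin(30t)} = (1/6) · 5/((s/6)² + 25) = (1/6) · 5·36/(s² + 900) = 30/(s² + 900)

Final answer: 30/(s² + 900)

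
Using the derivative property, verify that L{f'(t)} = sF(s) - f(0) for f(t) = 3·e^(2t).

f'(t) = 6e^(2t). Direct: L{f'(t)} = 6/(s-2). Property: s·3/(s-2) - 3 = (3s - 3(s-2))/(s-2) = 6/(s-2). ✓

Final answer: 6/(s-2)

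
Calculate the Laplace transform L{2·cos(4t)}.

L{cos(ωt)} = s/(s² + ω²), so L{cos(4t)} = s/(s² + 16). Then L{2·cos(4t)} = 2·s/(s² + 16) = 2s/(s² + 16)

Final answer: 2s/(s² + 16)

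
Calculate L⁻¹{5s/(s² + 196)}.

This is the form c·s/(s² + a²) with a = 14, c = 5. L⁻¹ = 5·cos(14t)

Final answer: 5·cos(14t)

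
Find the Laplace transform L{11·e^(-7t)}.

L{e^(at)} = 1/(s-a), so L{e^(-7t)} = 1/(s+7). Then L{11·e^(-7t)} = 11/(s+7)

Final answer: 11/(s+7)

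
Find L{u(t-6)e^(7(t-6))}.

u(t-a)f(t-a) with f(t)=e^(7t). L{e^(7t)} = 1/(s-7). By time shift: e^(-6s)/(s-7)

Final answer: e^(-6s)/(s-7)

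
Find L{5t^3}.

L{t^n} = n!/s^(n+1). So L{5t^3} = 5·3!/s^4 = 30/s^4

Final answer: 30/s^4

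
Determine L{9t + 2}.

L{9t + 2} = 9·L{t} + 2·L{1} = 9/s² + 2/s

Final answer: 9/s² + 2/s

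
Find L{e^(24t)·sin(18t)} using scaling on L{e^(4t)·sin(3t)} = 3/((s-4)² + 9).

Scaling with a=6: L{e^(24t)·sin(18t)} = (1/6) · 3/((s/6-4)² + 9). Simplifying: 18/((s-24)² + 324)

Final answer: 18/((s-24)² + 324)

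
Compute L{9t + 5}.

L{9t + 5} = 9·L{t} + 5·L{1} = 9/s² + 5/s

Final answer: 9/s² + 5/s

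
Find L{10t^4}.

L{t^n} = n!/s^(n+1). So L{10t^4} = 10·4!/s^5 = 240/s^5

Final answer: 240/s^5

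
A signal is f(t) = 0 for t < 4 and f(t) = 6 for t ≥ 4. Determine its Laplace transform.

f(t) = 6·u(t-4). L{u(t-4)} = e^(-4s)/s, so L{f(t)} = 6·e^(-4s)/s

Final answer: 6·e^(-4s)/s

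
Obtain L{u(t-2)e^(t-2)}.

u(t-a)f(t-a) with f(t)=e^t. L{e^t} = 1/(s-1). By time shift: e^(-2s)/(s-1)

Final answer: e^(-2s)/(s-1)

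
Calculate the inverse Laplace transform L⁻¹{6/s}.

L⁻¹{c/s} = c, so L⁻¹{6/s} = 6

Final answer: 6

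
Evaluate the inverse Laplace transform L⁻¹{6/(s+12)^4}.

L⁻¹{n!/(s-a)^(n+1)} = t^n·e^(at), so L⁻¹{6/(s+12)^4} = t^3·e^(-12t)

Final answer: t^3·e^(-12t)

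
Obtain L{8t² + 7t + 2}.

L{8t² + 7t + 2} = 8·2/s³ + 7/s² + 2/s = 16/s³ + 7/s² + 2/s

Final answer: 16/s³ + 7/s² + 2/s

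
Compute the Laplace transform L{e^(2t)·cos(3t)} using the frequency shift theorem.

Frequency shift: L{e^(at)f(t)} = F(s-a). L{e^(2t)·cos(3t)} = (s-2)/((s-2)² + 9)

Final answer: (s-2)/((s-2)² + 9)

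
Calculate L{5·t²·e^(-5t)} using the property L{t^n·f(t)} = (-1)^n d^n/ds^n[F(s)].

L{e^(-5t)} = 1/(s+5). d/ds[1/(s+5)] = -1/(s+5)². d²/ds²[1/(s+5)] = 2/(s+5)³. So L{t²·e^(-5t)} = (-1)² · 2/(s+5)³ = 2/(s+5)³. Then L{5·t²·e^(-5t)} = 5·2/(s+5)³ = 10/(s+5)³

Final answer: 10/(s+5)³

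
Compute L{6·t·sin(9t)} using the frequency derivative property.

L{sin(9t)} = 9/(s² + 81). By L{t·f(t)} = -F'(s): -d/ds[9/(s² + 81)] = -(9)·(-2s)/(s² + 81)² = 18s/(s² + 81)². Then L{6·t·sin(9t)} = 6·18s/(s² + 81)² = 108s/(s² + 81)²

Final answer: 108s/(s² + 81)²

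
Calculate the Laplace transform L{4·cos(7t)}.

L{cos(ωt)} = s/(s² + ω²), so L{cos(7t)} = s/(s² + 49). Then L{4·cos(7t)} = 4·s/(s² + 49) = 4s/(s² + 49)

Final answer: 4s/(s² + 49)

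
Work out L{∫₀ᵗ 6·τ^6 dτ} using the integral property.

L{∫₀ᵗ f(τ)dτ} = F(s)/s with f(t) = 6t^6. F(s) = 4320/s^7, so L{∫₀ᵗ 6·τ^6 dτ} = (4320/s^7)/s = 4320/s^8. (Check: ∫₀ᵗ 6·τ^6 dτ = 6t^7/7.)

Final answer: 4320/s^8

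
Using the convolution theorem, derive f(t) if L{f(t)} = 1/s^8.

1/s^8 = (1/s)·(1/s^7) = L{1}·L{t^6/720}. By convolution, f(t) = 1*t^6/720 = ∫₀ᵗ 1·τ^6/720 dτ = t^7/5040

Final answer: t^7/5040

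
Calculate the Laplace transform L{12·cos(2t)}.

L{cos(ωt)} = s/(s² + ω²), so L{cos(2t)} = s/(s² + 4). Then L{12·cos(2t)} = 12·s/(s² + 4) = 12s/(s² + 4)

Final answer: 12s/(s² + 4)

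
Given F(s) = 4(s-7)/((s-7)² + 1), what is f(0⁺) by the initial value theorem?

f(0⁺) = lim_{s→∞} sF(s) = lim_{s→∞} 4s(s-7)/((s-7)² + 1) = 4

Final answer: 4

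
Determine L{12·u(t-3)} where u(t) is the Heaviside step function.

L{u(t-a)} = e^(-as)/s. Here a=3, so L{u(t-3)} = e^(-3s)/s, and L{12·u(t-3)} = 12·e^(-3s)/s

Final answer: 12·e^(-3s)/s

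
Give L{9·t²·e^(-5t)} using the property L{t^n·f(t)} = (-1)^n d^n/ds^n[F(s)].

L{e^(-5t)} = 1/(s+5). d/ds[1/(s+5)] = -1/(s+5)². d²/ds²[1/(s+5)] = 2/(s+5)³. So L{t²·e^(-5t)} = (-1)² · 2/(s+5)³ = 2/(s+5)³. Then L{9·t²·e^(-5t)} = 9·2/(s+5)³ = 18/(s+5)³

Final answer: 18/(s+5)³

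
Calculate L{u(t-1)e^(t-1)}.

u(t-a)f(t-a) with f(t)=e^t. L{e^t} = 1/(s-1). By time shift: e^(-s)/(s-1)

Final answer: e^(-s)/(s-1)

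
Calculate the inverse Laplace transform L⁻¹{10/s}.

L⁻¹{c/s} = c, so L⁻¹{10/s} = 10

Final answer: 10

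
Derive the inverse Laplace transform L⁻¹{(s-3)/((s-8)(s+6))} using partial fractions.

Using partial fractions, f(t) = (5e^(8t) + 9e^(-6t))/14

Final answer: (5e^(8t) + 9e^(-6t))/14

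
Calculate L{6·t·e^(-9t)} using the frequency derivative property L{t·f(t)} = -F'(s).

L{e^(-9t)} = 1/(s+9). By frequency derivative: L{t·e^(-9t)} = -d/ds[1/(s+9)] = -(-1)/(s+9)² = 1/(s+9)². Then L{6·t·e^(-9t)} = 6·1/(s+9)² = 6/(s+9)²

Final answer: 6/(s+9)²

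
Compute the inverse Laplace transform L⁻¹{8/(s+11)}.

L⁻¹{1/(s-a)} = e^(at), so L⁻¹{1/(s+11)} = e^(-11t), and L⁻¹{8/(s+11)} = 8·e^(-11t)

Final answer: 8·e^(-11t)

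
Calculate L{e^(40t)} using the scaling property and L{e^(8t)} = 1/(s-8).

Using L{f(at)} = (1/a)F(s/a) with a=5 and f(t) = e^(8t): L{e^(40t)} = (1/5) · 1/((s/5)-8) = (1/5) · 5/(s-40) = 1/(s-40)

Final answer: 1/(s-40)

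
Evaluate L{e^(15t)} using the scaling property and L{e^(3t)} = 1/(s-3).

Using L{f(at)} = (1/a)F(s/a) with a=5 and f(t) = e^(3t): L{e^(15t)} = (1/5) · 1/((s/5)-3) = (1/5) · 5/(s-15) = 1/(s-15)

Final answer: 1/(s-15)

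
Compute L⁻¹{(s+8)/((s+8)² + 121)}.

Using frequency shift: L⁻¹{(s-a)/((s-a)² + b²)} = e^(at)cos(bt). Here a=-8, b=11

Final answer: e^(-8t)·cos(11t)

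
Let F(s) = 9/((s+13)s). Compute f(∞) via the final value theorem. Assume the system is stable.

f(∞) = lim_{s→0} sF(s) = lim_{s→0} 9/(s+13) = 9/13

Final answer: 9/13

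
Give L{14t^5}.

L{t^n} = n!/s^(n+1). So L{14t^5} = 14·5!/s^6 = 1680/s^6

Final answer: 1680/s^6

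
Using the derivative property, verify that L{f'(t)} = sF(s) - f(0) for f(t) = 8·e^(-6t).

f'(t) = -48e^(-6t). Direct: L{f'(t)} = -48/(s+6). Property: s·8/(s+6) - 8 = (8s - 8(s+6))/(s+6) = -48/(s+6). ✓

Final answer: -48/(s+6)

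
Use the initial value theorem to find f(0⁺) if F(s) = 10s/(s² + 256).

f(0⁺) = lim_{s→∞} s·10s/(s² + 256) = lim_{s→∞} 10s²/(s² + 256) = 10

Final answer: 10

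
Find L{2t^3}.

L{t^n} = n!/s^(n+1). So L{2t^3} = 2·3!/s^4 = 12/s^4

Final answer: 12/s^4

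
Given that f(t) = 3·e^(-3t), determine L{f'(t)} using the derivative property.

f(0) = 3, F(s) = 3/(s+3). L{f'(t)} = s·F(s) - f(0) = 3s/(s+3) - 3 = (3s - 3(s+3))/(s+3) = -9/(s+3)

Final answer: -9/(s+3)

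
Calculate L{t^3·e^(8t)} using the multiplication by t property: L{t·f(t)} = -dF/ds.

Using L{t^n·e^(at)} = n!/(s-a)^(n+1), L{t^3·e^(8t)} = 6/(s-8)^4

Final answer: 6/(s-8)^4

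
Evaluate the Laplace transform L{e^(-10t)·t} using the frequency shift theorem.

L{e^(at)·t^n} = n!/(s-a)^(n+1), so L{e^(-10t)·t} = 1/(s+10)^2

Final answer: 1/(s+10)^2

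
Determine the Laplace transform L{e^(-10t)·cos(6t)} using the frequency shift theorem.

Frequency shift: L{e^(at)f(t)} = F(s-a). L{e^(-10t)·cos(6t)} = (s+10)/((s+10)² + 36)

Final answer: (s+10)/((s+10)² + 36)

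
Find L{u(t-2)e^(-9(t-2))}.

u(t-a)f(t-a) with f(t)=e^(-9t). L{e^(-9t)} = 1/(s+9). By time shift: e^(-2s)/(s+9)

Final answer: e^(-2s)/(s+9)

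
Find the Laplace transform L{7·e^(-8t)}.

L{e^(at)} = 1/(s-a), so L{e^(-8t)} = 1/(s+8). Then L{7·e^(-8t)} = 7/(s+8)

Final answer: 7/(s+8)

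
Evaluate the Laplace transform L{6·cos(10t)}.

L{cos(ωt)} = s/(s² + ω²), so L{cos(10t)} = s/(s² + 100). Then L{6·cos(10t)} = 6·s/(s² + 100) = 6s/(s² + 100)

Final answer: 6s/(s² + 100)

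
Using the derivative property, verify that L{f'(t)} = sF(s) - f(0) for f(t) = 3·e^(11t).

f'(t) = 33e^(11t). Direct: L{f'(t)} = 33/(s-11). Property: s·3/(s-11) - 3 = (3s - 3(s-11))/(s-11) = 33/(s-11). ✓

Final answer: 33/(s-11)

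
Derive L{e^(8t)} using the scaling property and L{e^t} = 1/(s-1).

Using L{f(at)} = (1/a)F(s/a) with a=8 and f(t) = e^t: L{e^(8t)} = (1/8) · 1/((s/8)-1) = (1/8) · 8/(s-8) = 1/(s-8)

Final answer: 1/(s-8)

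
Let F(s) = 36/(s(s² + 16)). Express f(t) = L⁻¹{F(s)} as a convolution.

36/(s(s² + 16)) = (1/s)·(36/(s² + 16)) = L{1}·L{9·sin(4t)}. So f(t) = 1*(9·sin(4t)) = ∫₀ᵗ 9·sin(4τ) dτ

Final answer: ∫₀ᵗ 9·sin(4τ) dτ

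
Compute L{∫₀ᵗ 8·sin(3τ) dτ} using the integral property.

L{∫₀ᵗ f(τ)dτ} = F(s)/s with F(s) = 24/(s² + 9), so the result is (24/(s² + 9))/s = 24/(s(s² + 9))

Final answer: 24/(s(s² + 9))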